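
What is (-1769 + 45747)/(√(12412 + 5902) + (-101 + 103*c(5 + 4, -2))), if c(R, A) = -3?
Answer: -9015490/74893 - 21989*√18314/74893 ≈ -160.11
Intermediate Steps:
(-1769 + 45747)/(√(12412 + 5902) + (-101 + 103*c(5 + 4, -2))) = (-1769 + 45747)/(√(12412 + 5902) + (-101 + 103*(-3))) = 43978/(√18314 + (-101 - 309)) = 43978/(√18314 - 410) = 43978/(-410 + √18314)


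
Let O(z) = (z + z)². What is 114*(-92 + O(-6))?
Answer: 5928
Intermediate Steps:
O(z) = 4*z² (O(z) = (2*z)² = 4*z²)
114*(-92 + O(-6)) = 114*(-92 + 4*(-6)²) = 114*(-92 + 4*36) = 114*(-92 + 144) = 114*52 = 5928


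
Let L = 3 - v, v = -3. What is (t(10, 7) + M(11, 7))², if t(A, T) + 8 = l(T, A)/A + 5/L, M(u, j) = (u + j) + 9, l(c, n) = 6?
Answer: 375769/900 ≈ 417.52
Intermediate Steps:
M(u, j) = 9 + j + u (M(u, j) = (j + u) + 9 = 9 + j + u)
L = 6 (L = 3 - 1*(-3) = 3 + 3 = 6)
t(A, T) = -43/6 + 6/A (t(A, T) = -8 + (6/A + 5/6) = -8 + (6/A + 5*(⅙)) = -8 + (6/A + ⅚) = -8 + (⅚ + 6/A) = -43/6 + 6/A)
(t(10, 7) + M(11, 7))² = ((-43/6 + 6/10) + (9 + 7 + 11))² = ((-43/6 + 6*(⅒)) + 27)² = ((-43/6 + ⅗) + 27)² = (-197/30 + 27)² = (613/30)² = 375769/900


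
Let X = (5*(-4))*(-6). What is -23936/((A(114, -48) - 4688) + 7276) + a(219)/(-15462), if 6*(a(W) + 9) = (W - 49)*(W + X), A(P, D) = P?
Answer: -99006706/10444581 ≈ -9.4792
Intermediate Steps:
X = 120 (X = -20*(-6) = 120)
a(W) = -9 + (-49 + W)*(120 + W)/6 (a(W) = -9 + ((W - 49)*(W + 120))/6 = -9 + ((-49 + W)*(120 + W))/6 = -9 + (-49 + W)*(120 + W)/6)
-23936/((A(114, -48) - 4688) + 7276) + a(219)/(-15462) = -23936/((114 - 4688) + 7276) + (-989 + (1/6)*219**2 + (71/6)*219)/(-15462) = -23936/(-4574 + 7276) + (-989 + (1/6)*47961 + 5183/2)*(-1/15462) = -23936/2702 + (-989 + 15987/2 + 5183/2)*(-1/15462) = -23936*1/2702 + 9596*(-1/15462) = -11968/1351 - 4798/7731 = -99006706/10444581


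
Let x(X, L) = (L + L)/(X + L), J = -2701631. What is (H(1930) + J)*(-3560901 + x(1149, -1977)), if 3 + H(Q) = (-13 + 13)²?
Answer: 663796443455743/69 ≈ 9.6202e+12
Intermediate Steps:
H(Q) = -3 (H(Q) = -3 + (-13 + 13)² = -3 + 0² = -3 + 0 = -3)
x(X, L) = 2*L/(L + X) (x(X, L) = (2*L)/(L + X) = 2*L/(L + X))
(H(1930) + J)*(-3560901 + x(1149, -1977)) = (-3 - 2701631)*(-3560901 + 2*(-1977)/(-1977 + 1149)) = -2701634*(-3560901 + 2*(-1977)/(-828)) = -2701634*(-3560901 + 2*(-1977)*(-1/828)) = -2701634*(-3560901 + 659/138) = -2701634*(-491403679/138) = 663796443455743/69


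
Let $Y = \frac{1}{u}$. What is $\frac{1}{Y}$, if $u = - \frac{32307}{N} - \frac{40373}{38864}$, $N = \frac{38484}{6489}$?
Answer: $- \frac{226361318189}{41545616} \approx -5448.5$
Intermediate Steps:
$N = \frac{4276}{721}$ ($N = 38484 \cdot \frac{1}{6489} = \frac{4276}{721} \approx 5.9306$)
$u = - \frac{226361318189}{41545616}$ ($u = - \frac{32307}{\frac{4276}{721}} - \frac{40373}{38864} = \left(-32307\right) \frac{721}{4276} - \frac{40373}{38864} = - \frac{23293347}{4276} - \frac{40373}{38864} = - \frac{226361318189}{41545616} \approx -5448.5$)
$Y = - \frac{41545616}{226361318189}$ ($Y = \frac{1}{- \frac{226361318189}{41545616}} = - \frac{41545616}{226361318189} \approx -0.00018354$)
$\frac{1}{Y} = \frac{1}{- \frac{41545616}{226361318189}} = - \frac{226361318189}{41545616}$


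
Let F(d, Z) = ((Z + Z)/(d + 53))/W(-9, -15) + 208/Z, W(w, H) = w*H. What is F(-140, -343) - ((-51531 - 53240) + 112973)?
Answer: -33044251732/4028535 ≈ -8202.5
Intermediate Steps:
W(w, H) = H*w
F(d, Z) = 208/Z + 2*Z/(135*(53 + d)) (F(d, Z) = ((Z + Z)/(d + 53))/((-15*(-9))) + 208/Z = ((2*Z)/(53 + d))/135 + 208/Z = (2*Z/(53 + d))*(1/135) + 208/Z = 2*Z/(135*(53 + d)) + 208/Z = 208/Z + 2*Z/(135*(53 + d)))
F(-140, -343) - ((-51531 - 53240) + 112973) = (2/135)*(744120 + (-343)² + 14040*(-140))/(-343*(53 - 140)) - ((-51531 - 53240) + 112973) = (2/135)*(-1/343)*(744120 + 117649 - 1965600)/(-87) - (-104771 + 112973) = (2/135)*(-1/343)*(-1/87)*(-1103831) - 1*8202 = -2207662/4028535 - 8202 = -33044251732/4028535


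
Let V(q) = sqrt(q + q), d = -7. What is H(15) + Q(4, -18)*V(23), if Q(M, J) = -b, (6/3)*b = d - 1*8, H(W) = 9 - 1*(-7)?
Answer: 16 + 15*sqrt(46)/2 ≈ 66.867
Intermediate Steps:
V(q) = sqrt(2)*sqrt(q) (V(q) = sqrt(2*q) = sqrt(2)*sqrt(q))
H(W) = 16 (H(W) = 9 + 7 = 16)
b = -15/2 (b = (-7 - 1*8)/2 = (-7 - 8)/2 = (1/2)*(-15) = -15/2 ≈ -7.5000)
Q(M, J) = 15/2 (Q(M, J) = -1*(-15/2) = 15/2)
H(15) + Q(4, -18)*V(23) = 16 + 15*(sqrt(2)*sqrt(23))/2 = 16 + 15*sqrt(46)/2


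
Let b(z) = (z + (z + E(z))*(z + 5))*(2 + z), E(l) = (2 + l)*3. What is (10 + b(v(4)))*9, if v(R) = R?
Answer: 10998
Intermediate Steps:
E(l) = 6 + 3*l
b(z) = (2 + z)*(z + (5 + z)*(6 + 4*z)) (b(z) = (z + (z + (6 + 3*z))*(z + 5))*(2 + z) = (z + (6 + 4*z)*(5 + z))*(2 + z) = (z + (5 + z)*(6 + 4*z))*(2 + z) = (2 + z)*(z + (5 + z)*(6 + 4*z)))
(10 + b(v(4)))*9 = (10 + (60 + 4*4³ + 35*4² + 84*4))*9 = (10 + (60 + 4*64 + 35*16 + 336))*9 = (10 + (60 + 256 + 560 + 336))*9 = (10 + 1212)*9 = 1222*9 = 10998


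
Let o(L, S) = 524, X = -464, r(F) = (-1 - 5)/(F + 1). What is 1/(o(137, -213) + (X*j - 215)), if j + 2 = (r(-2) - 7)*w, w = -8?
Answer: -1/2475 ≈ -0.00040404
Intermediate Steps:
r(F) = -6/(1 + F)
j = 6 (j = -2 + (-6/(1 - 2) - 7)*(-8) = -2 + (-6/(-1) - 7)*(-8) = -2 + (-6*(-1) - 7)*(-8) = -2 + (6 - 7)*(-8) = -2 - 1*(-8) = -2 + 8 = 6)
1/(o(137, -213) + (X*j - 215)) = 1/(524 + (-464*6 - 215)) = 1/(524 + (-2784 - 215)) = 1/(524 - 2999) = 1/(-2475) = -1/2475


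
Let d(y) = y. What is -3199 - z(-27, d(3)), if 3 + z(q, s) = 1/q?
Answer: -86291/27 ≈ -3196.0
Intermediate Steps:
z(q, s) = -3 + 1/q
-3199 - z(-27, d(3)) = -3199 - (-3 + 1/(-27)) = -3199 - (-3 - 1/27) = -3199 - 1*(-82/27) = -3199 + 82/27 = -86291/27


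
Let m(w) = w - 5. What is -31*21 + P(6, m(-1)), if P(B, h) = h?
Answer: -657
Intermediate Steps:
m(w) = -5 + w
-31*21 + P(6, m(-1)) = -31*21 + (-5 - 1) = -651 - 6 = -657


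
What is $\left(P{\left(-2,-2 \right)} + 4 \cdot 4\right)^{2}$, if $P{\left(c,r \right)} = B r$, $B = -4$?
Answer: $576$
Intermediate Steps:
$P{\left(c,r \right)} = - 4 r$
$\left(P{\left(-2,-2 \right)} + 4 \cdot 4\right)^{2} = \left(\left(-4\right) \left(-2\right) + 4 \cdot 4\right)^{2} = \left(8 + 16\right)^{2} = 24^{2} = 576$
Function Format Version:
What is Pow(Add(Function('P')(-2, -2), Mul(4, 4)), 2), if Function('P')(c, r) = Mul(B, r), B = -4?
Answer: 576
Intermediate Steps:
Function('P')(c, r) = Mul(-4, r)
Pow(Add(Function('P')(-2, -2), Mul(4, 4)), 2) = Pow(Add(Mul(-4, -2), Mul(4, 4)), 2) = Pow(Add(8, 16), 2) = Pow(24, 2) = 576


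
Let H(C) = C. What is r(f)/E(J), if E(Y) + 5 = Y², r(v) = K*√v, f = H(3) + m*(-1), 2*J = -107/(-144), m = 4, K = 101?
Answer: -8377344*I/403271 ≈ -20.773*I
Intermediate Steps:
J = 107/288 (J = (-107/(-144))/2 = (-107*(-1/144))/2 = (½)*(107/144) = 107/288 ≈ 0.37153)
f = -1 (f = 3 + 4*(-1) = 3 - 4 = -1)
r(v) = 101*√v
E(Y) = -5 + Y²
r(f)/E(J) = (101*√(-1))/(-5 + (107/288)²) = (101*I)/(-5 + 11449/82944) = (101*I)/(-403271/82944) = (101*I)*(-82944/403271) = -8377344*I/403271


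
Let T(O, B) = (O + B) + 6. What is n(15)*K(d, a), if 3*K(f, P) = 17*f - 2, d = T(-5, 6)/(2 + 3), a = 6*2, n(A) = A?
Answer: 109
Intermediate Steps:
T(O, B) = 6 + B + O (T(O, B) = (B + O) + 6 = 6 + B + O)
a = 12
d = 7/5 (d = (6 + 6 - 5)/(2 + 3) = 7/5 ≈ 1.4000)
K(f, P) = -2/3 + 17*f/3 (K(f, P) = (17*f - 2)/3 = (-2 + 17*f)/3 = -2/3 + 17*f/3)
n(15)*K(d, a) = 15*(-2/3 + (17/3)*(7/5)) = 15*(-2/3 + 119/15) = 15*(109/15) = 109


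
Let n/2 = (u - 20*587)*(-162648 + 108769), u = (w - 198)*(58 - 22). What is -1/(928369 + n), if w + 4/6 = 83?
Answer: -1/1714711601 ≈ -5.8319e-10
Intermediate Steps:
w = 247/3 (w = -⅔ + 83 = 247/3 ≈ 82.333)
u = -4164 (u = (247/3 - 198)*(58 - 22) = -347/3*36 = -4164)
n = 1713783232 (n = 2*((-4164 - 20*587)*(-162648 + 108769)) = 2*((-4164 - 11740)*(-53879)) = 2*(-15904*(-53879)) = 2*856891616 = 1713783232)
-1/(928369 + n) = -1/(928369 + 1713783232) = -1/1714711601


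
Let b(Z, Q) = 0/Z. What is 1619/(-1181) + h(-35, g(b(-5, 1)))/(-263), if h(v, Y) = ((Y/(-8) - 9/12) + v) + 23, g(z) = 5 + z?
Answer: -3280009/2484824 ≈ -1.3200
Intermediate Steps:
b(Z, Q) = 0
h(v, Y) = 89/4 + v - Y/8 (h(v, Y) = ((Y*(-1/8) - 9*1/12) + v) + 23 = ((-Y/8 - 3/4) + v) + 23 = ((-3/4 - Y/8) + v) + 23 = (-3/4 + v - Y/8) + 23 = 89/4 + v - Y/8)
1619/(-1181) + h(-35, g(b(-5, 1)))/(-263) = 1619/(-1181) + (89/4 - 35 - (5 + 0)/8)/(-263) = 1619*(-1/1181) + (89/4 - 35 - 1/8*5)*(-1/263) = -1619/1181 + (89/4 - 35 - 5/8)*(-1/263) = -1619/1181 - 107/8*(-1/263) = -1619/1181 + 107/2104 = -3280009/2484824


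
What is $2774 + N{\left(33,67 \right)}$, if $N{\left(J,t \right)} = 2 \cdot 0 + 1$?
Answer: $2775$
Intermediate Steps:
$N{\left(J,t \right)} = 1$ ($N{\left(J,t \right)} = 0 + 1 = 1$)
$2774 + N{\left(33,67 \right)} = 2774 + 1 = 2775$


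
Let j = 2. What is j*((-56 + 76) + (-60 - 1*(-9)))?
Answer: -62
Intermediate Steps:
j*((-56 + 76) + (-60 - 1*(-9))) = 2*((-56 + 76) + (-60 - 1*(-9))) = 2*(20 + (-60 + 9)) = 2*(20 - 51) = 2*(-31) = -62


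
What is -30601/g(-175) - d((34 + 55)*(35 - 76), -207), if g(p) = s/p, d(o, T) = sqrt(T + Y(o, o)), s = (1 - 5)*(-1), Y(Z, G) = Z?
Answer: 5355175/4 - 4*I*sqrt(241) ≈ 1.3388e+6 - 62.097*I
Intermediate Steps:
s = 4 (s = -4*(-1) = 4)
d(o, T) = sqrt(T + o)
g(p) = 4/p
-30601/g(-175) - d((34 + 55)*(35 - 76), -207) = -30601/(4/(-175)) - sqrt(-207 + (34 + 55)*(35 - 76)) = -30601/(4*(-1/175)) - sqrt(-207 + 89*(-41)) = -30601/(-4/175) - sqrt(-207 - 3649) = -30601*(-175/4) - sqrt(-3856) = 5355175/4 - 4*I*sqrt(241)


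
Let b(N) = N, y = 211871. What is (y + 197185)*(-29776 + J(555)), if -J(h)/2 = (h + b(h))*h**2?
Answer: -279731013219456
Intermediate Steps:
J(h) = -4*h**3 (J(h) = -2*(h + h)*h**2 = -2*2*h*h**2 = -4*h**3)
(y + 197185)*(-29776 + J(555)) = (211871 + 197185)*(-29776 - 4*555**3) = 409056*(-29776 - 4*170953875) = 409056*(-29776 - 683815500) = 409056*(-683845276) = -279731013219456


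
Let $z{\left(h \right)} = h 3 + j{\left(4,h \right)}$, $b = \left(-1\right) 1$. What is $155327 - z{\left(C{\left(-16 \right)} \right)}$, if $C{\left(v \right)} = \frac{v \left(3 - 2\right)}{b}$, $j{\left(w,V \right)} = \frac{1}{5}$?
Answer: $\frac{776394}{5} \approx 1.5528 \cdot 10^{5}$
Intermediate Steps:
$j{\left(w,V \right)} = \frac{1}{5}$
$b = -1$
$C{\left(v \right)} = - v$ ($C{\left(v \right)} = \frac{v \left(3 - 2\right)}{-1} = v \left(3 - 2\right) \left(-1\right) = v 1 \left(-1\right) = v \left(-1\right) = - v$)
$z{\left(h \right)} = \frac{1}{5} + 3 h$ ($z{\left(h \right)} = h 3 + \frac{1}{5} = 3 h + \frac{1}{5} = \frac{1}{5} + 3 h$)
$155327 - z{\left(C{\left(-16 \right)} \right)} = 155327 - \left(\frac{1}{5} + 3 \left(\left(-1\right) \left(-16\right)\right)\right) = 155327 - \left(\frac{1}{5} + 3 \cdot 16\right) = 155327 - \left(\frac{1}{5} + 48\right) = 155327 - \frac{241}{5} = \frac{776394}{5}$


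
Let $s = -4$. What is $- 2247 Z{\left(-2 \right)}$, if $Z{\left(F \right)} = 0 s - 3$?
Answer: $6741$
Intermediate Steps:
$Z{\left(F \right)} = -3$ ($Z{\left(F \right)} = 0 \left(-4\right) - 3 = 0 - 3 = -3$)
$- 2247 Z{\left(-2 \right)} = \left(-2247\right) \left(-3\right) = 6741$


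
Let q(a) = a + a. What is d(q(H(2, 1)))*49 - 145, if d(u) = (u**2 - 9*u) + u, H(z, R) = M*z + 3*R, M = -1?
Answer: -733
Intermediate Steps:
H(z, R) = -z + 3*R
q(a) = 2*a
d(u) = u**2 - 8*u
d(q(H(2, 1)))*49 - 145 = ((2*(-1*2 + 3*1))*(-8 + 2*(-1*2 + 3*1)))*49 - 145 = ((2*(-2 + 3))*(-8 + 2*(-2 + 3)))*49 - 145 = ((2*1)*(-8 + 2*1))*49 - 145 = (2*(-8 + 2))*49 - 145 = (2*(-6))*49 - 145 = -12*49 - 145 = -588 - 145 = -733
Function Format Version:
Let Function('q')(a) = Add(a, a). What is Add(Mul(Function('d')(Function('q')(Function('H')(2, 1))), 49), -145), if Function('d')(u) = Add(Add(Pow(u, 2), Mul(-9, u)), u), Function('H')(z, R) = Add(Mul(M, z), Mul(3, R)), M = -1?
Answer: -733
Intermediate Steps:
Function('H')(z, R) = Add(Mul(-1, z), Mul(3, R))
Function('q')(a) = Mul(2, a)
Function('d')(u) = Add(Pow(u, 2), Mul(-8, u))
Add(Mul(Function('d')(Function('q')(Function('H')(2, 1))), 49), -145) = Add(Mul(Mul(Mul(2, Add(Mul(-1, 2), Mul(3, 1))), Add(-8, Mul(2, Add(Mul(-1, 2), Mul(3, 1))))), 49), -145) = Add(Mul(Mul(Mul(2, Add(-2, 3)), Add(-8, Mul(2, Add(-2, 3)))), 49), -145) = Add(Mul(Mul(Mul(2, 1), Add(-8, Mul(2, 1))), 49), -145) = Add(Mul(Mul(2, Add(-8, 2)), 49), -145) = Add(Mul(Mul(2, -6), 49), -145) = Add(Mul(-12, 49), -145) = Add(-588, -145) = -733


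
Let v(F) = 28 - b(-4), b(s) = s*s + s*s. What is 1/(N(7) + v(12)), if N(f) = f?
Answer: ⅓ ≈ 0.33333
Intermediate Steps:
b(s) = 2*s² (b(s) = s² + s² = 2*s²)
v(F) = -4 (v(F) = 28 - 2*(-4)² = 28 - 2*16 = 28 - 1*32 = 28 - 32 = -4)
1/(N(7) + v(12)) = 1/(7 - 4) = 1/3 = ⅓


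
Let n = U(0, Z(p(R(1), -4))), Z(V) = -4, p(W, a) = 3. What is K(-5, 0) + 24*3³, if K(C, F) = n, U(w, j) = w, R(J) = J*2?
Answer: 648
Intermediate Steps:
R(J) = 2*J
n = 0
K(C, F) = 0
K(-5, 0) + 24*3³ = 0 + 24*3³ = 0 + 24*27 = 0 + 648 = 648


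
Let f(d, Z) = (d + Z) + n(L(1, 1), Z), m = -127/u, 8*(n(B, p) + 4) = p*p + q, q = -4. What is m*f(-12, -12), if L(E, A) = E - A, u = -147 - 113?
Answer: -2667/520 ≈ -5.1288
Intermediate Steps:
u = -260
n(B, p) = -9/2 + p**2/8 (n(B, p) = -4 + (p*p - 4)/8 = -4 + (p**2 - 4)/8 = -4 + (-4 + p**2)/8 = -4 + (-1/2 + p**2/8) = -9/2 + p**2/8)
m = 127/260 (m = -127/(-260) = -127*(-1/260) = 127/260 ≈ 0.48846)
f(d, Z) = -9/2 + Z + d + Z**2/8 (f(d, Z) = (d + Z) + (-9/2 + Z**2/8) = (Z + d) + (-9/2 + Z**2/8) = -9/2 + Z + d + Z**2/8)
m*f(-12, -12) = 127*(-9/2 - 12 - 12 + (1/8)*(-12)**2)/260 = 127*(-9/2 - 12 - 12 + (1/8)*144)/260 = 127*(-9/2 - 12 - 12 + 18)/260 = (127/260)*(-21/2) = -2667/520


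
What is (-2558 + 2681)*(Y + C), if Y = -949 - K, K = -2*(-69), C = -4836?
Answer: -728529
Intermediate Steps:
K = 138
Y = -1087 (Y = -949 - 1*138 = -949 - 138 = -1087)
(-2558 + 2681)*(Y + C) = (-2558 + 2681)*(-1087 - 4836) = 123*(-5923) = -728529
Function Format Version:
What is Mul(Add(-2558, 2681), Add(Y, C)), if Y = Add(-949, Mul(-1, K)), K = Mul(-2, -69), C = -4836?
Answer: -728529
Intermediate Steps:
K = 138
Y = -1087 (Y = Add(-949, Mul(-1, 138)) = Add(-949, -138) = -1087)
Mul(Add(-2558, 2681), Add(Y, C)) = Mul(Add(-2558, 2681), Add(-1087, -4836)) = Mul(123, -5923) = -728529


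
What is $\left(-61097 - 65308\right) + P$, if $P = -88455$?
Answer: $-214860$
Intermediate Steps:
$\left(-61097 - 65308\right) + P = \left(-61097 - 65308\right) - 88455 = -126405 - 88455 = -214860$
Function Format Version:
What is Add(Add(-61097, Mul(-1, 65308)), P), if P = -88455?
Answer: -214860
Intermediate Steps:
Add(Add(-61097, Mul(-1, 65308)), P) = Add(Add(-61097, Mul(-1, 65308)), -88455) = Add(Add(-61097, -65308), -88455) = Add(-126405, -88455) = -214860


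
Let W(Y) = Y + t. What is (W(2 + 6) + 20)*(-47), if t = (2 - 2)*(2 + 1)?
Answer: -1316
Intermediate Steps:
t = 0 (t = 0*3 = 0)
W(Y) = Y (W(Y) = Y + 0 = Y)
(W(2 + 6) + 20)*(-47) = ((2 + 6) + 20)*(-47) = (8 + 20)*(-47) = 28*(-47) = -1316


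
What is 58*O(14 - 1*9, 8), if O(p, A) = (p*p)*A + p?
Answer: 11890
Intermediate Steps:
O(p, A) = p + A*p**2 (O(p, A) = p**2*A + p = A*p**2 + p = p + A*p**2)
58*O(14 - 1*9, 8) = 58*((14 - 1*9)*(1 + 8*(14 - 1*9))) = 58*((14 - 9)*(1 + 8*(14 - 9))) = 58*(5*(1 + 8*5)) = 58*(5*(1 + 40)) = 58*(5*41) = 58*205 = 11890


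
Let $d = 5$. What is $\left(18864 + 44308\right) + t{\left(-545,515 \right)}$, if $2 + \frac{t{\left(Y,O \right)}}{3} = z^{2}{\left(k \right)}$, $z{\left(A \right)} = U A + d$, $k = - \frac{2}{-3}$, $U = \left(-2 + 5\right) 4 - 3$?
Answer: $63529$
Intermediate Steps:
$U = 9$ ($U = 3 \cdot 4 - 3 = 12 - 3 = 9$)
$k = \frac{2}{3}$ ($k = \left(-2\right) \left(- \frac{1}{3}\right) = \frac{2}{3} \approx 0.66667$)
$z{\left(A \right)} = 5 + 9 A$ ($z{\left(A \right)} = 9 A + 5 = 5 + 9 A$)
$t{\left(Y,O \right)} = 357$ ($t{\left(Y,O \right)} = -6 + 3 \left(5 + 9 \cdot \frac{2}{3}\right)^{2} = -6 + 3 \left(5 + 6\right)^{2} = -6 + 3 \cdot 11^{2} = -6 + 3 \cdot 121 = -6 + 363 = 357$)
$\left(18864 + 44308\right) + t{\left(-545,515 \right)} = \left(18864 + 44308\right) + 357 = 63172 + 357 = 63529$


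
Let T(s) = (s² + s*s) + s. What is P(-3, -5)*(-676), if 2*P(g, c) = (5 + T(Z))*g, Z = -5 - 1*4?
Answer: 160212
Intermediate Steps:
Z = -9 (Z = -5 - 4 = -9)
T(s) = s + 2*s² (T(s) = (s² + s²) + s = 2*s² + s = s + 2*s²)
P(g, c) = 79*g (P(g, c) = ((5 - 9*(1 + 2*(-9)))*g)/2 = ((5 - 9*(1 - 18))*g)/2 = ((5 - 9*(-17))*g)/2 = ((5 + 153)*g)/2 = (158*g)/2 = 79*g)
P(-3, -5)*(-676) = (79*(-3))*(-676) = -237*(-676) = 160212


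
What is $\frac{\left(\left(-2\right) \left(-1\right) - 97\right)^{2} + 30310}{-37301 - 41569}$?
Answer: $- \frac{7867}{15774} \approx -0.49873$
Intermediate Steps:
$\frac{\left(\left(-2\right) \left(-1\right) - 97\right)^{2} + 30310}{-37301 - 41569} = \frac{\left(2 - 97\right)^{2} + 30310}{-78870} = \left(\left(-95\right)^{2} + 30310\right) \left(- \frac{1}{78870}\right) = \left(9025 + 30310\right) \left(- \frac{1}{78870}\right) = 39335 \left(- \frac{1}{78870}\right) = - \frac{7867}{15774}$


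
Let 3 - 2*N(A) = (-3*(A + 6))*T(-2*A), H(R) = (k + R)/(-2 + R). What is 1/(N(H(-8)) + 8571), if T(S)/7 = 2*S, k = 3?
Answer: 1/8436 ≈ 0.00011854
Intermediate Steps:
T(S) = 14*S (T(S) = 7*(2*S) = 14*S)
H(R) = (3 + R)/(-2 + R)
N(A) = 3/2 + 14*A*(-18 - 3*A) (N(A) = 3/2 - (-3*(A + 6))*14*(-2*A)/2 = 3/2 - (-3*(6 + A))*(-28*A)/2 = 3/2 - (-18 - 3*A)*(-28*A)/2 = 3/2 - (-14)*A*(-18 - 3*A) = 3/2 + 14*A*(-18 - 3*A))
1/(N(H(-8)) + 8571) = 1/((3/2 - 252*(3 - 8)/(-2 - 8) - 42*(3 - 8)²/(-2 - 8)²) + 8571) = 1/((3/2 - 252*(-5)/(-10) - 42*(-5/(-10))²) + 8571) = 1/((3/2 - (-126)*(-5)/5 - 42*(-⅒*(-5))²) + 8571) = 1/((3/2 - 252*½ - 42*(½)²) + 8571) = 1/((3/2 - 126 - 42*¼) + 8571) = 1/((3/2 - 126 - 21/2) + 8571) = 1/(-135 + 8571) = 1/8436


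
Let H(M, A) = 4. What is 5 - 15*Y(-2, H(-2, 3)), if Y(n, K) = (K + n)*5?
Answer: -145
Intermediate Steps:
Y(n, K) = 5*K + 5*n
5 - 15*Y(-2, H(-2, 3)) = 5 - 15*(5*4 + 5*(-2)) = 5 - 15*(20 - 10) = 5 - 15*10 = 5 - 150 = -145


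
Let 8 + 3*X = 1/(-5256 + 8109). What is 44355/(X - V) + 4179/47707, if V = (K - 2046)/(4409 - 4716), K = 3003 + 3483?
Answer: 5560274212912326/1478692729393 ≈ 3760.3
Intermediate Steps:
X = -22823/8559 (X = -8/3 + 1/(3*(-5256 + 8109)) = -8/3 + (⅓)/2853 = -8/3 + (⅓)*(1/2853) = -8/3 + 1/8559 = -22823/8559 ≈ -2.6665)
K = 6486
V = -4440/307 (V = (6486 - 2046)/(4409 - 4716) = 4440/(-307) = 4440*(-1/307) = -4440/307 ≈ -14.463)
44355/(X - V) + 4179/47707 = 44355/(-22823/8559 - 1*(-4440/307)) + 4179/47707 = 44355/(-22823/8559 + 4440/307) + 4179*(1/47707) = 44355/(30995299/2627613) + 4179/47707 = 44355*(2627613/30995299) + 4179/47707 = 116547774615/30995299 + 4179/47707 = 5560274212912326/1478692729393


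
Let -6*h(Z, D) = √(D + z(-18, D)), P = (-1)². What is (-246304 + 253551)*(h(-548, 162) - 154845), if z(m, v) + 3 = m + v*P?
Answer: -1122161715 - 7247*√303/6 ≈ -1.1222e+9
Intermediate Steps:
P = 1
z(m, v) = -3 + m + v (z(m, v) = -3 + (m + v*1) = -3 + (m + v) = -3 + m + v)
h(Z, D) = -√(-21 + 2*D)/6 (h(Z, D) = -√(D + (-3 - 18 + D))/6 = -√(D + (-21 + D))/6 = -√(-21 + 2*D)/6)
(-246304 + 253551)*(h(-548, 162) - 154845) = (-246304 + 253551)*(-√(-21 + 2*162)/6 - 154845) = 7247*(-√(-21 + 324)/6 - 154845) = 7247*(-√303/6 - 154845) = 7247*(-154845 - √303/6) = -1122161715 - 7247*√303/6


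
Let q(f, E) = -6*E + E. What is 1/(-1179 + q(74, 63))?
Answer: -1/1494 ≈ -0.00066934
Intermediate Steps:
q(f, E) = -5*E
1/(-1179 + q(74, 63)) = 1/(-1179 - 5*63) = 1/(-1179 - 315) = 1/(-1494) = -1/1494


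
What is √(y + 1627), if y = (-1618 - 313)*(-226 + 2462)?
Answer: I*√4316089 ≈ 2077.5*I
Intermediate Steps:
y = -4317716 (y = -1931*2236 = -4317716)
√(y + 1627) = √(-4317716 + 1627) = √(-4316089) = I*√4316089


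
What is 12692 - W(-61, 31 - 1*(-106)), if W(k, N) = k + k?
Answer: 12814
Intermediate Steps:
W(k, N) = 2*k
12692 - W(-61, 31 - 1*(-106)) = 12692 - 2*(-61) = 12692 - 1*(-122) = 12692 + 122 = 12814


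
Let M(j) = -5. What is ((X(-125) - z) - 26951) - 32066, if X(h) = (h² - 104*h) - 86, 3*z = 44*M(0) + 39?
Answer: -91253/3 ≈ -30418.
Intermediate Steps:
z = -181/3 (z = (44*(-5) + 39)/3 = (-220 + 39)/3 = (⅓)*(-181) = -181/3 ≈ -60.333)
X(h) = -86 + h² - 104*h
((X(-125) - z) - 26951) - 32066 = (((-86 + (-125)² - 104*(-125)) - 1*(-181/3)) - 26951) - 32066 = (((-86 + 15625 + 13000) + 181/3) - 26951) - 32066 = ((28539 + 181/3) - 26951) - 32066 = (85798/3 - 26951) - 32066 = 4945/3 - 32066 = -91253/3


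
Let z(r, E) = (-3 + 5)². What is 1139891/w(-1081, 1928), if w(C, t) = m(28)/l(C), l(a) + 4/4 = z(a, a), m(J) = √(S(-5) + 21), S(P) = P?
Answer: 3419673/4 ≈ 8.5492e+5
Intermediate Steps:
m(J) = 4 (m(J) = √(-5 + 21) = √16 = 4)
z(r, E) = 4 (z(r, E) = 2² = 4)
l(a) = 3 (l(a) = -1 + 4 = 3)
w(C, t) = 4/3
1139891/w(-1081, 1928) = 1139891/(4/3) = 1139891*(¾) = 3419673/4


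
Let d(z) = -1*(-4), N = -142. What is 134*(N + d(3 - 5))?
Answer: -18492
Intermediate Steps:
d(z) = 4
134*(N + d(3 - 5)) = 134*(-142 + 4) = 134*(-138) = -18492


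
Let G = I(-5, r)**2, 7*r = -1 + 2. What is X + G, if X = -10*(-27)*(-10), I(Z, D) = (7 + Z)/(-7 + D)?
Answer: -1555151/576 ≈ -2699.9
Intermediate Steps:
r = 1/7 (r = (-1 + 2)/7 = (1/7)*1 = 1/7 ≈ 0.14286)
I(Z, D) = (7 + Z)/(-7 + D)
X = -2700 (X = 270*(-10) = -2700)
G = 49/576 (G = ((7 - 5)/(-7 + 1/7))**2 = (2/(-48/7))**2 = (-7/48*2)**2 = (-7/24)**2 = 49/576 ≈ 0.085069)
X + G = -2700 + 49/576 = -1555151/576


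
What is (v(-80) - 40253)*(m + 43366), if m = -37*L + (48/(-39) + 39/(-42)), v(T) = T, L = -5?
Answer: -319674881037/182 ≈ -1.7565e+9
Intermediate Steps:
m = 33277/182 (m = -37*(-5) + (48/(-39) + 39/(-42)) = 185 + (48*(-1/39) + 39*(-1/42)) = 185 + (-16/13 - 13/14) = 185 - 393/182 = 33277/182 ≈ 182.84)
(v(-80) - 40253)*(m + 43366) = (-80 - 40253)*(33277/182 + 43366) = -40333*7925889/182 = -319674881037/182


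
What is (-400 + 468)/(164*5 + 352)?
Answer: 17/293 ≈ 0.058020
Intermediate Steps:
(-400 + 468)/(164*5 + 352) = 68/(820 + 352) = 68/1172 = 68*(1/1172) = 17/293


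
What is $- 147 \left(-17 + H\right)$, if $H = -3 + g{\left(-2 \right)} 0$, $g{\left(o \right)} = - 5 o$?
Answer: $2940$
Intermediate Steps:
$H = -3$ ($H = -3 + \left(-5\right) \left(-2\right) 0 = -3 + 10 \cdot 0 = -3 + 0 = -3$)
$- 147 \left(-17 + H\right) = - 147 \left(-17 - 3\right) = \left(-147\right) \left(-20\right) = 2940$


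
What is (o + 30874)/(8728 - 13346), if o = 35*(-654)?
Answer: -3992/2309 ≈ -1.7289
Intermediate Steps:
o = -22890
(o + 30874)/(8728 - 13346) = (-22890 + 30874)/(8728 - 13346) = 7984/(-4618) = 7984*(-1/4618) = -3992/2309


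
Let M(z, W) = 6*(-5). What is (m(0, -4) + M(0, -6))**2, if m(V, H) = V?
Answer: 900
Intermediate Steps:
M(z, W) = -30
(m(0, -4) + M(0, -6))**2 = (0 - 30)**2 = (-30)**2 = 900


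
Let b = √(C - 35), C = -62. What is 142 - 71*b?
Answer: 142 - 71*I*√97 ≈ 142.0 - 699.27*I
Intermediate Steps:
b = I*√97 (b = √(-62 - 35) = √(-97) = I*√97 ≈ 9.8489*I)
142 - 71*b = 142 - 71*I*√97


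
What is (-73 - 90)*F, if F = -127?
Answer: 20701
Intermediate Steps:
(-73 - 90)*F = (-73 - 90)*(-127) = -163*(-127) = 20701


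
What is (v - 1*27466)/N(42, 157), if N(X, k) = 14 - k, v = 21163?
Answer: 573/13 ≈ 44.077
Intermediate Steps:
(v - 1*27466)/N(42, 157) = (21163 - 1*27466)/(14 - 1*157) = (21163 - 27466)/(14 - 157) = -6303/(-143) = -6303*(-1/143) = 573/13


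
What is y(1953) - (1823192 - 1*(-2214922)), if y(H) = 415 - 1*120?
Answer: -4037819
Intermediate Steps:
y(H) = 295 (y(H) = 415 - 120 = 295)
y(1953) - (1823192 - 1*(-2214922)) = 295 - (1823192 - 1*(-2214922)) = 295 - (1823192 + 2214922) = 295 - 1*4038114 = 295 - 4038114 = -4037819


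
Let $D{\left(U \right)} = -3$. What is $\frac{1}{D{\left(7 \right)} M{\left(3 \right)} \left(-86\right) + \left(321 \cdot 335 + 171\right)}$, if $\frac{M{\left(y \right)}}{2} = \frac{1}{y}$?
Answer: $\frac{1}{107878} \approx 9.2697 \cdot 10^{-6}$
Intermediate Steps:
$M{\left(y \right)} = \frac{2}{y}$
$\frac{1}{D{\left(7 \right)} M{\left(3 \right)} \left(-86\right) + \left(321 \cdot 335 + 171\right)} = \frac{1}{- 3 \cdot \frac{2}{3} \left(-86\right) + \left(321 \cdot 335 + 171\right)} = \frac{1}{- 3 \cdot 2 \cdot \frac{1}{3} \left(-86\right) + \left(107535 + 171\right)} = \frac{1}{\left(-3\right) \frac{2}{3} \left(-86\right) + 107706} = \frac{1}{\left(-2\right) \left(-86\right) + 107706} = \frac{1}{172 + 107706} = \frac{1}{107878}$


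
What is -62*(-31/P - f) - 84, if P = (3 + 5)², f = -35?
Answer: -71167/32 ≈ -2224.0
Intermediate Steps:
P = 64 (P = 8² = 64)
-62*(-31/P - f) - 84 = -62*(-31/64 - 1*(-35)) - 84 = -62*(-31*1/64 + 35) - 84 = -62*(-31/64 + 35) - 84 = -62*2209/64 - 84 = -68479/32 - 84 = -71167/32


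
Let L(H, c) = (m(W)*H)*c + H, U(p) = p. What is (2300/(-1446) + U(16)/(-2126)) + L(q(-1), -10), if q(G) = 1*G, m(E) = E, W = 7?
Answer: 51801647/768549 ≈ 67.402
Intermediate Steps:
q(G) = G
L(H, c) = H + 7*H*c (L(H, c) = (7*H)*c + H = 7*H*c + H = H + 7*H*c)
(2300/(-1446) + U(16)/(-2126)) + L(q(-1), -10) = (2300/(-1446) + 16/(-2126)) - (1 + 7*(-10)) = (2300*(-1/1446) + 16*(-1/2126)) - (1 - 70) = (-1150/723 - 8/1063) - 1*(-69) = -1228234/768549 + 69 = 51801647/768549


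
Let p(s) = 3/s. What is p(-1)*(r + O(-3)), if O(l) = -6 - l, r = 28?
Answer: -75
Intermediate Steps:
p(-1)*(r + O(-3)) = (3/(-1))*(28 + (-6 - 1*(-3))) = (3*(-1))*(28 + (-6 + 3)) = -3*(28 - 3) = -3*25 = -75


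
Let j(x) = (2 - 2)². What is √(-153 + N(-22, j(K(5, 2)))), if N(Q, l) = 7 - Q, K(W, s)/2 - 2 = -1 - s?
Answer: 2*I*√31 ≈ 11.136*I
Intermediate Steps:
K(W, s) = 2 - 2*s (K(W, s) = 4 + 2*(-1 - s) = 4 + (-2 - 2*s) = 2 - 2*s)
j(x) = 0 (j(x) = 0² = 0)
√(-153 + N(-22, j(K(5, 2)))) = √(-153 + (7 - 1*(-22))) = √(-153 + (7 + 22)) = √(-153 + 29) = √(-124) = 2*I*√31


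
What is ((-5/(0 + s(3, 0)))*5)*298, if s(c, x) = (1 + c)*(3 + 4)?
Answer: -3725/14 ≈ -266.07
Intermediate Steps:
s(c, x) = 7 + 7*c (s(c, x) = (1 + c)*7 = 7 + 7*c)
((-5/(0 + s(3, 0)))*5)*298 = ((-5/(0 + (7 + 7*3)))*5)*298 = ((-5/(0 + (7 + 21)))*5)*298 = ((-5/(0 + 28))*5)*298 = ((-5/28)*5)*298 = (((1/28)*(-5))*5)*298 = -5/28*5*298 = -25/28*298 = -3725/14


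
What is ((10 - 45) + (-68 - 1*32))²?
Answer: 18225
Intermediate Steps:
((10 - 45) + (-68 - 1*32))² = (-35 + (-68 - 32))² = (-35 - 100)² = (-135)² = 18225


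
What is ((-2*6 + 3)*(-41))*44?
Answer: 16236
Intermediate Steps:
((-2*6 + 3)*(-41))*44 = ((-12 + 3)*(-41))*44 = -9*(-41)*44 = 369*44 = 16236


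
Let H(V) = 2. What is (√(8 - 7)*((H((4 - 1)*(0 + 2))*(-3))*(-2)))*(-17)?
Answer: -204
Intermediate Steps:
(√(8 - 7)*((H((4 - 1)*(0 + 2))*(-3))*(-2)))*(-17) = (√(8 - 7)*((2*(-3))*(-2)))*(-17) = (√1*(-6*(-2)))*(-17) = (1*12)*(-17) = 12*(-17) = -204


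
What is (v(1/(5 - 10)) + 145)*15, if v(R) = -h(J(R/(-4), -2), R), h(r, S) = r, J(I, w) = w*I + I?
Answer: 8703/4 ≈ 2175.8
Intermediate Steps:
J(I, w) = I + I*w (J(I, w) = I*w + I = I + I*w)
v(R) = -R/4 (v(R) = -R/(-4)*(1 - 2) = -R*(-1/4)*(-1) = -(-R/4)*(-1) = -R/4)
(v(1/(5 - 10)) + 145)*15 = (-1/(4*(5 - 10)) + 145)*15 = (-1/4/(-5) + 145)*15 = (-1/4*(-1/5) + 145)*15 = (1/20 + 145)*15 = (2901/20)*15 = 8703/4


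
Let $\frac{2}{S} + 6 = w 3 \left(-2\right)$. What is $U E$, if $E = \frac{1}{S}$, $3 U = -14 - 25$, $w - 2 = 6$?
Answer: $351$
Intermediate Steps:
$w = 8$ ($w = 2 + 6 = 8$)
$U = -13$ ($U = \frac{-14 - 25}{3} = \frac{1}{3} \left(-39\right) = -13$)
$S = - \frac{1}{27}$ ($S = \frac{2}{-6 + 8 \cdot 3 \left(-2\right)} = \frac{2}{-6 + 24 \left(-2\right)} = \frac{2}{-6 - 48} = \frac{2}{-54} = 2 \left(- \frac{1}{54}\right) = - \frac{1}{27} \approx -0.037037$)
$E = -27$ ($E = \frac{1}{- \frac{1}{27}} = -27$)
$U E = \left(-13\right) \left(-27\right) = 351$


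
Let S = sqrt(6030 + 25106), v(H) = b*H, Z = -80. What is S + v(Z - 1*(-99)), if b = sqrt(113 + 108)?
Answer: 4*sqrt(1946) + 19*sqrt(221) ≈ 458.91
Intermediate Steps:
b = sqrt(221) ≈ 14.866
v(H) = H*sqrt(221) (v(H) = sqrt(221)*H = H*sqrt(221))
S = 4*sqrt(1946) (S = sqrt(31136) = 4*sqrt(1946) ≈ 176.45)
S + v(Z - 1*(-99)) = 4*sqrt(1946) + (-80 - 1*(-99))*sqrt(221) = 4*sqrt(1946) + (-80 + 99)*sqrt(221) = 4*sqrt(1946) + 19*sqrt(221)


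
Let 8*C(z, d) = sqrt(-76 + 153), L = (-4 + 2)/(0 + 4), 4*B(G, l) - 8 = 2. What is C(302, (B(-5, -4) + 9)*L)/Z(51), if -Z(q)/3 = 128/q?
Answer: -17*sqrt(77)/1024 ≈ -0.14568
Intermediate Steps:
B(G, l) = 5/2 (B(G, l) = 2 + (1/4)*2 = 2 + 1/2 = 5/2)
L = -1/2 (L = -2/4 = -2*1/4 = -1/2 ≈ -0.50000)
Z(q) = -384/q
C(z, d) = sqrt(77)/8 (C(z, d) = sqrt(-76 + 153)/8 = sqrt(77)/8)
C(302, (B(-5, -4) + 9)*L)/Z(51) = (sqrt(77)/8)/((-384/51)) = (sqrt(77)/8)/((-384*1/51)) = (sqrt(77)/8)/(-128/17) = (sqrt(77)/8)*(-17/128) = -17*sqrt(77)/1024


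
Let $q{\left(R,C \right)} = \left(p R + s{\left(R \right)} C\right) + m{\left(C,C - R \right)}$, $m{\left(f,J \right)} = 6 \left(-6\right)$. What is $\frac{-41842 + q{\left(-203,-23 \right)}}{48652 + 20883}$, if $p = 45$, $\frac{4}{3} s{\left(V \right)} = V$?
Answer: $- \frac{38009}{55628} \approx -0.68327$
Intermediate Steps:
$s{\left(V \right)} = \frac{3 V}{4}$
$m{\left(f,J \right)} = -36$
$q{\left(R,C \right)} = -36 + 45 R + \frac{3 C R}{4}$ ($q{\left(R,C \right)} = \left(45 R + \frac{3 R}{4} C\right) - 36 = \left(45 R + \frac{3 C R}{4}\right) - 36 = -36 + 45 R + \frac{3 C R}{4}$)
$\frac{-41842 + q{\left(-203,-23 \right)}}{48652 + 20883} = \frac{-41842 + \left(-36 + 45 \left(-203\right) + \frac{3}{4} \left(-23\right) \left(-203\right)\right)}{48652 + 20883} = \frac{-41842 - \frac{22677}{4}}{69535} = \left(-41842 - \frac{22677}{4}\right) \frac{1}{69535} = \left(- \frac{190045}{4}\right) \frac{1}{69535} = - \frac{38009}{55628}$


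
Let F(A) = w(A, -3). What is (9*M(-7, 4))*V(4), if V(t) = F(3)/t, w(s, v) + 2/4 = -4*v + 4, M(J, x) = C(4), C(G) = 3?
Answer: 837/8 ≈ 104.63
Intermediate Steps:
M(J, x) = 3
w(s, v) = 7/2 - 4*v (w(s, v) = -1/2 + (-4*v + 4) = -1/2 + (4 - 4*v) = 7/2 - 4*v)
F(A) = 31/2 (F(A) = 7/2 - 4*(-3) = 7/2 + 12 = 31/2)
V(t) = 31/(2*t)
(9*M(-7, 4))*V(4) = (9*3)*((31/2)/4) = 27*((31/2)*(1/4)) = 27*(31/8) = 837/8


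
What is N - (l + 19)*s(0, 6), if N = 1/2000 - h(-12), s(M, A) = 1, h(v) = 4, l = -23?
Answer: 1/2000 ≈ 0.00050000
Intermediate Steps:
N = -7999/2000 (N = 1/2000 - 1*4 = 1/2000 - 4 = -7999/2000 ≈ -3.9995)
N - (l + 19)*s(0, 6) = -7999/2000 - (-23 + 19) = -7999/2000 - (-4) = -7999/2000 - 1*(-4) = -7999/2000 + 4 = 1/2000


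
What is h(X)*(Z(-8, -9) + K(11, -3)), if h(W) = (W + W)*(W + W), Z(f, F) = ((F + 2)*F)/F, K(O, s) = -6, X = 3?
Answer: -468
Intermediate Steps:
Z(f, F) = 2 + F (Z(f, F) = ((2 + F)*F)/F = (F*(2 + F))/F = 2 + F)
h(W) = 4*W**2 (h(W) = (2*W)*(2*W) = 4*W**2)
h(X)*(Z(-8, -9) + K(11, -3)) = (4*3**2)*((2 - 9) - 6) = (4*9)*(-7 - 6) = 36*(-13) = -468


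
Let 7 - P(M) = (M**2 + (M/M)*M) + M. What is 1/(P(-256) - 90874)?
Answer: -1/155891 ≈ -6.4147e-6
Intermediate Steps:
P(M) = 7 - M**2 - 2*M (P(M) = 7 - ((M**2 + (M/M)*M) + M) = 7 - ((M**2 + 1*M) + M) = 7 - ((M**2 + M) + M) = 7 - ((M + M**2) + M) = 7 - (M**2 + 2*M) = 7 + (-M**2 - 2*M) = 7 - M**2 - 2*M)
1/(P(-256) - 90874) = 1/((7 - 1*(-256)**2 - 2*(-256)) - 90874) = 1/((7 - 1*65536 + 512) - 90874) = 1/((7 - 65536 + 512) - 90874) = 1/(-65017 - 90874) = 1/(-155891) = -1/155891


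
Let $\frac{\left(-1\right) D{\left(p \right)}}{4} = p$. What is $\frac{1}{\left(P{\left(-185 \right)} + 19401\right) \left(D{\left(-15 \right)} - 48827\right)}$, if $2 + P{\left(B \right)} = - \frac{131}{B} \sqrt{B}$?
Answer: $- \frac{3588815}{3395131198586382} + \frac{131 i \sqrt{185}}{3395131198586382} \approx -1.057 \cdot 10^{-9} + 5.2481 \cdot 10^{-13} i$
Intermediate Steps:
$D{\left(p \right)} = - 4 p$
$P{\left(B \right)} = -2 - \frac{131}{\sqrt{B}}$ ($P{\left(B \right)} = -2 + - \frac{131}{B} \sqrt{B} = -2 - \frac{131}{\sqrt{B}}$)
$\frac{1}{\left(P{\left(-185 \right)} + 19401\right) \left(D{\left(-15 \right)} - 48827\right)} = \frac{1}{\left(\left(-2 - \frac{131}{i \sqrt{185}}\right) + 19401\right) \left(\left(-4\right) \left(-15\right) - 48827\right)} = \frac{1}{\left(\left(-2 - 131 \left(- \frac{i \sqrt{185}}{185}\right)\right) + 19401\right) \left(60 - 48827\right)} = \frac{1}{\left(\left(-2 + \frac{131 i \sqrt{185}}{185}\right) + 19401\right) \left(-48767\right)} = \frac{1}{\left(19399 + \frac{131 i \sqrt{185}}{185}\right) \left(-48767\right)} = \frac{1}{-946031033 - \frac{6388477 i \sqrt{185}}{185}}$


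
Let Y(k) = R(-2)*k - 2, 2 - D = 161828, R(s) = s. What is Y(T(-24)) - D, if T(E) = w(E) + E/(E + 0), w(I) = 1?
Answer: 161820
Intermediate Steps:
T(E) = 2 (T(E) = 1 + E/(E + 0) = 1 + E/E = 1 + 1 = 2)
D = -161826 (D = 2 - 1*161828 = 2 - 161828 = -161826)
Y(k) = -2 - 2*k (Y(k) = -2*k - 2 = -2 - 2*k)
Y(T(-24)) - D = (-2 - 2*2) - 1*(-161826) = (-2 - 4) + 161826 = -6 + 161826 = 161820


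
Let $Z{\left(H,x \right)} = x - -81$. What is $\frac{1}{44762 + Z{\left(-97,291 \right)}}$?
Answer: $\frac{1}{45134} \approx 2.2156 \cdot 10^{-5}$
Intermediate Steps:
$Z{\left(H,x \right)} = 81 + x$ ($Z{\left(H,x \right)} = x + 81 = 81 + x$)
$\frac{1}{44762 + Z{\left(-97,291 \right)}} = \frac{1}{44762 + \left(81 + 291\right)} = \frac{1}{44762 + 372} = \frac{1}{45134}$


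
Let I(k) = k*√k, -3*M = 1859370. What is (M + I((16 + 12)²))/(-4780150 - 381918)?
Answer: 298919/2581034 ≈ 0.11581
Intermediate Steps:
M = -619790 (M = -⅓*1859370 = -619790)
I(k) = k^(3/2)
(M + I((16 + 12)²))/(-4780150 - 381918) = (-619790 + ((16 + 12)²)^(3/2))/(-4780150 - 381918) = (-619790 + (28²)^(3/2))/(-5162068) = (-619790 + 784^(3/2))*(-1/5162068) = (-619790 + 21952)*(-1/5162068) = -597838*(-1/5162068) = 298919/2581034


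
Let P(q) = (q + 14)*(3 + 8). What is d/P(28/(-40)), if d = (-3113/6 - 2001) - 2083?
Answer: -138085/4389 ≈ -31.462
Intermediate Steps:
P(q) = 154 + 11*q (P(q) = (14 + q)*11 = 154 + 11*q)
d = -27617/6 (d = (-3113*⅙ - 2001) - 2083 = (-3113/6 - 2001) - 2083 = -15119/6 - 2083 = -27617/6 ≈ -4602.8)
d/P(28/(-40)) = -27617/(6*(154 + 11*(28/(-40)))) = -27617/(6*(154 + 11*(28*(-1/40)))) = -27617/(6*(154 + 11*(-7/10))) = -27617/(6*(154 - 77/10)) = -27617/(6*1463/10) = -27617/6*10/1463 = -138085/4389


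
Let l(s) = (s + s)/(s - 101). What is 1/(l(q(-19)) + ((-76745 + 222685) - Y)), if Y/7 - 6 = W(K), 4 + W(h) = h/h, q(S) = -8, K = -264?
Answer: 109/15905187 ≈ 6.8531e-6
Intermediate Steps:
W(h) = -3 (W(h) = -4 + h/h = -4 + 1 = -3)
l(s) = 2*s/(-101 + s) (l(s) = (2*s)/(-101 + s) = 2*s/(-101 + s))
Y = 21 (Y = 42 + 7*(-3) = 42 - 21 = 21)
1/(l(q(-19)) + ((-76745 + 222685) - Y)) = 1/(2*(-8)/(-101 - 8) + ((-76745 + 222685) - 1*21)) = 1/(2*(-8)/(-109) + (145940 - 21)) = 1/(2*(-8)*(-1/109) + 145919) = 1/(16/109 + 145919) = 1/(15905187/109) = 109/15905187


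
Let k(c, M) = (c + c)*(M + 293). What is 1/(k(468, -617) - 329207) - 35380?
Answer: -22376823981/632471 ≈ -35380.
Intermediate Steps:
k(c, M) = 2*c*(293 + M) (k(c, M) = (2*c)*(293 + M) = 2*c*(293 + M))
1/(k(468, -617) - 329207) - 35380 = 1/(2*468*(293 - 617) - 329207) - 35380 = 1/(2*468*(-324) - 329207) - 35380 = 1/(-303264 - 329207) - 35380 = 1/(-632471) - 35380 = -1/632471 - 35380 = -22376823981/632471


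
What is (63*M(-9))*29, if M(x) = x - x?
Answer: 0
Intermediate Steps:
M(x) = 0
(63*M(-9))*29 = (63*0)*29 = 0*29 = 0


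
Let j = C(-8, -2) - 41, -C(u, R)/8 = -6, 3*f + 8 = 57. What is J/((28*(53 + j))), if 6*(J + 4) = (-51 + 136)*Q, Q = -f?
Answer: -4237/30240 ≈ -0.14011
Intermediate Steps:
f = 49/3 (f = -8/3 + (⅓)*57 = -8/3 + 19 = 49/3 ≈ 16.333)
C(u, R) = 48 (C(u, R) = -8*(-6) = 48)
j = 7 (j = 48 - 41 = 7)
Q = -49/3 (Q = -1*49/3 = -49/3 ≈ -16.333)
J = -4237/18 (J = -4 + ((-51 + 136)*(-49/3))/6 = -4 + (85*(-49/3))/6 = -4 + (⅙)*(-4165/3) = -4 - 4165/18 = -4237/18 ≈ -235.39)
J/((28*(53 + j))) = -4237*1/(28*(53 + 7))/18 = -4237/(18*(28*60)) = -4237/18/1680 = -4237/18*1/1680 = -4237/30240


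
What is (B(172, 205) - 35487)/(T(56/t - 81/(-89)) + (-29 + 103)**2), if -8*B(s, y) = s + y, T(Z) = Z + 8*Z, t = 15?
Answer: -126501485/19643336 ≈ -6.4399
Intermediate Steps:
T(Z) = 9*Z
B(s, y) = -s/8 - y/8 (B(s, y) = -(s + y)/8 = -s/8 - y/8)
(B(172, 205) - 35487)/(T(56/t - 81/(-89)) + (-29 + 103)**2) = ((-1/8*172 - 1/8*205) - 35487)/(9*(56/15 - 81/(-89)) + (-29 + 103)**2) = ((-43/2 - 205/8) - 35487)/(9*(56*(1/15) - 81*(-1/89)) + 74**2) = (-377/8 - 35487)/(9*(56/15 + 81/89) + 5476) = -284273/(8*(9*(6199/1335) + 5476)) = -284273/(8*(18597/445 + 5476)) = -284273/(8*2455417/445) = -284273/8*445/2455417 = -126501485/19643336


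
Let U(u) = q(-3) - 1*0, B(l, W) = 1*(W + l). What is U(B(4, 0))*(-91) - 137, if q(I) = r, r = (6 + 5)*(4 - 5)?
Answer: 864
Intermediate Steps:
r = -11 (r = 11*(-1) = -11)
B(l, W) = W + l
q(I) = -11
U(u) = -11 (U(u) = -11 - 1*0 = -11 + 0 = -11)
U(B(4, 0))*(-91) - 137 = -11*(-91) - 137 = 1001 - 137 = 864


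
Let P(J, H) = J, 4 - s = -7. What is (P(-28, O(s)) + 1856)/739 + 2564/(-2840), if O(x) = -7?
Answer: 824181/524690 ≈ 1.5708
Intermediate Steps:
s = 11 (s = 4 - 1*(-7) = 4 + 7 = 11)
(P(-28, O(s)) + 1856)/739 + 2564/(-2840) = (-28 + 1856)/739 + 2564/(-2840) = 1828*(1/739) + 2564*(-1/2840) = 1828/739 - 641/710 = 824181/524690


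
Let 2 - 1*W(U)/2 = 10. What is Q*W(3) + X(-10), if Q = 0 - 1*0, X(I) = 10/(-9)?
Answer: -10/9 ≈ -1.1111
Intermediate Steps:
W(U) = -16 (W(U) = 4 - 2*10 = 4 - 20 = -16)
X(I) = -10/9 (X(I) = 10*(-⅑) = -10/9)
Q = 0 (Q = 0 + 0 = 0)
Q*W(3) + X(-10) = 0*(-16) - 10/9 = 0 - 10/9 = -10/9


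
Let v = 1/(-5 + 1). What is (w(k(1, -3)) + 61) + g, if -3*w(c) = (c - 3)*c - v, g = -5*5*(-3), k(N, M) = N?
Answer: 1639/12 ≈ 136.58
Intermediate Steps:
v = -¼ (v = 1/(-4) = -¼ ≈ -0.25000)
g = 75 (g = -25*(-3) = 75)
w(c) = -1/12 - c*(-3 + c)/3 (w(c) = -((c - 3)*c - 1*(-¼))/3 = -((-3 + c)*c + ¼)/3 = -(c*(-3 + c) + ¼)/3 = -(¼ + c*(-3 + c))/3 = -1/12 - c*(-3 + c)/3)
(w(k(1, -3)) + 61) + g = ((-1/12 + 1 - ⅓*1²) + 61) + 75 = ((-1/12 + 1 - ⅓*1) + 61) + 75 = ((-1/12 + 1 - ⅓) + 61) + 75 = (7/12 + 61) + 75 = 739/12 + 75 = 1639/12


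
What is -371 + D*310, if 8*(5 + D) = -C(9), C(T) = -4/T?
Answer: -17134/9 ≈ -1903.8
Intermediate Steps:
D = -89/18 (D = -5 + (-(-4)/9)/8 = -5 + (-1*(-4/9))/8 = -5 + (1/8)*(4/9) = -5 + 1/18 = -89/18 ≈ -4.9444)
-371 + D*310 = -371 - 89/18*310 = -371 - 13795/9 = -17134/9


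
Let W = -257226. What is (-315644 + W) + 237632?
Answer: -335238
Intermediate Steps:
(-315644 + W) + 237632 = (-315644 - 257226) + 237632 = -572870 + 237632 = -335238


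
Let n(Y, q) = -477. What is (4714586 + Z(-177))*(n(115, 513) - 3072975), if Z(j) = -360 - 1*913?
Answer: -14486141266476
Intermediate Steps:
Z(j) = -1273 (Z(j) = -360 - 913 = -1273)
(4714586 + Z(-177))*(n(115, 513) - 3072975) = (4714586 - 1273)*(-477 - 3072975) = 4713313*(-3073452) = -14486141266476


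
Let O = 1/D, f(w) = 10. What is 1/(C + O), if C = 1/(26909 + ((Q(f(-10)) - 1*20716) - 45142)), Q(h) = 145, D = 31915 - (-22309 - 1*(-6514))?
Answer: -925669420/4453 ≈ -2.0788e+5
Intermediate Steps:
D = 47710 (D = 31915 - (-22309 + 6514) = 31915 - 1*(-15795) = 31915 + 15795 = 47710)
O = 1/47710 ≈ 2.0960e-5
C = -1/38804 (C = 1/(26909 + ((145 - 1*20716) - 45142)) = 1/(26909 + ((145 - 20716) - 45142)) = 1/(26909 + (-20571 - 45142)) = 1/(26909 - 65713) = 1/(-38804) = -1/38804 ≈ -2.5771e-5)
1/(C + O) = 1/(-1/38804 + 1/47710) = 1/(-4453/925669420) = -925669420/4453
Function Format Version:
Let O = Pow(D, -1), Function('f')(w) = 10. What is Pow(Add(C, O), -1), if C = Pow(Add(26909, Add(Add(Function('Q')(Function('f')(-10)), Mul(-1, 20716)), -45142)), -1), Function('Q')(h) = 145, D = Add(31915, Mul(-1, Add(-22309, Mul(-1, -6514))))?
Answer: Rational(-925669420, 4453) ≈ -2.0788e+5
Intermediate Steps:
D = 47710 (D = Add(31915, Mul(-1, Add(-22309, 6514))) = Add(31915, Mul(-1, -15795)) = Add(31915, 15795) = 47710)
O = Rational(1, 47710) (O = Pow(47710, -1) = Rational(1, 47710) ≈ 2.0960e-5)
C = Rational(-1, 38804) (C = Pow(Add(26909, Add(Add(145, Mul(-1, 20716)), -45142)), -1) = Pow(Add(26909, Add(Add(145, -20716), -45142)), -1) = Pow(Add(26909, Add(-20571, -45142)), -1) = Pow(Add(26909, -65713), -1) = Pow(-38804, -1) = Rational(-1, 38804) ≈ -2.5771e-5)
Pow(Add(C, O), -1) = Pow(Add(Rational(-1, 38804), Rational(1, 47710)), -1) = Pow(Rational(-4453, 925669420), -1) = Rational(-925669420, 4453)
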